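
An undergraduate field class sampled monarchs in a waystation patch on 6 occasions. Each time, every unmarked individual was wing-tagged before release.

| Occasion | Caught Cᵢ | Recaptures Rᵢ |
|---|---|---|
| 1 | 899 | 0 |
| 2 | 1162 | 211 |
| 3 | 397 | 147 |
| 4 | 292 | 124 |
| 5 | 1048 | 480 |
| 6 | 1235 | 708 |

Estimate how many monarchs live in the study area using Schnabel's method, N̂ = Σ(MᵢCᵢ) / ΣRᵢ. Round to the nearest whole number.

N ≈ 4953

Marked at large before each occasion: Mᵢ = Σⱼ<ᵢ (Cⱼ − Rⱼ) → M1=0, M2=899, M3=1850, M4=2100, M5=2268, M6=2836
Σ MᵢCᵢ = 0·899 + 899·1162 + 1850·397 + 2100·292 + 2268·1048 + 2836·1235 = 0 + 1044638 + 734450 + 613200 + 2376864 + 3502460 = 8271612
Σ Rᵢ = 0 + 211 + 147 + 124 + 480 + 708 = 1670
N̂ = 8271612 / 1670 ≈ 4953.1 → 4953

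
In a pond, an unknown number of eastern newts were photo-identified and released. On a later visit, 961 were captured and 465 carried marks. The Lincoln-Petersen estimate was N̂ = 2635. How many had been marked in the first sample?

M = 1275

From N = M·C/R: M = N·R / C = 2635·465 / 961 = 1225275 / 961 = 1275.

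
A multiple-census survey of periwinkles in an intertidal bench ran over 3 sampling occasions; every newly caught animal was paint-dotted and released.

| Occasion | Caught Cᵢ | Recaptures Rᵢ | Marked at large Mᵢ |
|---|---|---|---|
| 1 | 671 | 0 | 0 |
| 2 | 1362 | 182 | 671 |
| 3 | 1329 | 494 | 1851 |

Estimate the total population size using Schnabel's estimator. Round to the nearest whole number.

Σ MᵢCᵢ = 0·671 + 671·1362 + 1851·1329 = 0 + 913902 + 2459979 = 3373881
Σ Rᵢ = 0 + 182 + 494 = 676
N̂ = 3373881 / 676 ≈ 4990.9 → 4991

N ≈ 4991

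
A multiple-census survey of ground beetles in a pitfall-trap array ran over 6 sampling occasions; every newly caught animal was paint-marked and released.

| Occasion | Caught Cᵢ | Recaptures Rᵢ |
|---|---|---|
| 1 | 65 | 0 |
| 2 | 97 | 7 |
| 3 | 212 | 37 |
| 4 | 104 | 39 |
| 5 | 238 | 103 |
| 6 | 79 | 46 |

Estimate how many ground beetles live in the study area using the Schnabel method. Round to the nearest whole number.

N ≈ 902

Marked at large before each occasion: Mᵢ = Σⱼ<ᵢ (Cⱼ − Rⱼ) → M1=0, M2=65, M3=155, M4=330, M5=395, M6=530
Σ MᵢCᵢ = 0·65 + 65·97 + 155·212 + 330·104 + 395·238 + 530·79 = 0 + 6305 + 32860 + 34320 + 94010 + 41870 = 209365
Σ Rᵢ = 0 + 7 + 37 + 39 + 103 + 46 = 232
N̂ = 209365 / 232 ≈ 902.4 → 902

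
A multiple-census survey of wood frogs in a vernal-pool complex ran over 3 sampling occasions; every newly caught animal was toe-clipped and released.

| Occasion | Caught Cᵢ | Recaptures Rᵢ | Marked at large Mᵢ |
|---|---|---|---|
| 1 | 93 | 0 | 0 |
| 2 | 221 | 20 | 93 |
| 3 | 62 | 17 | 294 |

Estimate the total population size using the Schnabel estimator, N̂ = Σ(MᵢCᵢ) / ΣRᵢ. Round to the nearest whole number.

Σ MᵢCᵢ = 0·93 + 93·221 + 294·62 = 0 + 20553 + 18228 = 38781
Σ Rᵢ = 0 + 20 + 17 = 37
N̂ = 38781 / 37 ≈ 1048.1 → 1048

N ≈ 1048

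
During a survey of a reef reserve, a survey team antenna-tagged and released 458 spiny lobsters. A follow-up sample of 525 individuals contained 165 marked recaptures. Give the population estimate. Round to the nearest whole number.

The marked fraction in the recapture sample should equal the marked fraction in the population: 165/525 = 458/N.
N = (458 × 525) / 165 = 240450 / 165 ≈ 1457.3 → 1457

N ≈ 1457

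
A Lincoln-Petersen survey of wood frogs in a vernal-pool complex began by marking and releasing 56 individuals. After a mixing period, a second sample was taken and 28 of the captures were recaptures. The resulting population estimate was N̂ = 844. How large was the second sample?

C = 422

From N = M·C/R: C = N·R / M = 844·28 / 56 = 23632 / 56 = 422.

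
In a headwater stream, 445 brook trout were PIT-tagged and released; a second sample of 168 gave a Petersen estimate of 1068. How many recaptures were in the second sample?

R = 70

From N = M·C/R: R = M·C / N = 445·168 / 1068 = 74760 / 1068 = 70.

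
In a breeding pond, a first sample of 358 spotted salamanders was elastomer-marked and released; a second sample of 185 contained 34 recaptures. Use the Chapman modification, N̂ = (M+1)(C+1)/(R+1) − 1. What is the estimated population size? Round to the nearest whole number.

N ≈ 1907

N̂ = (358+1)(185+1)/(34+1) − 1 = 359·186/35 − 1
= 66774/35 − 1 ≈ 1907.8 − 1 ≈ 1906.8 → 1907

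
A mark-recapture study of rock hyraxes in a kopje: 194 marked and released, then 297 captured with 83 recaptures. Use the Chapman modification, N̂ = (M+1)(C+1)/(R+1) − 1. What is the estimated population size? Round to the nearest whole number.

N ≈ 691

N̂ = (194+1)(297+1)/(83+1) − 1 = 195·298/84 − 1
= 58110/84 − 1 ≈ 691.8 − 1 ≈ 690.8 → 691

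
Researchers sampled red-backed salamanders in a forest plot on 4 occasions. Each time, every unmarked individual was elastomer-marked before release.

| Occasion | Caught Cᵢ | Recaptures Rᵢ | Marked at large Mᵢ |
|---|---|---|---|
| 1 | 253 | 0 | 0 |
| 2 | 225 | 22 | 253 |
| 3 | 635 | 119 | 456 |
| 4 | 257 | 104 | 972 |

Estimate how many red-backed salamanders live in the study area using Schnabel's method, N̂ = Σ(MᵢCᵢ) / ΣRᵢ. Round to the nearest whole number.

Σ MᵢCᵢ = 0·253 + 253·225 + 456·635 + 972·257 = 0 + 56925 + 289560 + 249804 = 596289
Σ Rᵢ = 0 + 22 + 119 + 104 = 245
N̂ = 596289 / 245 ≈ 2433.8 → 2434

N ≈ 2434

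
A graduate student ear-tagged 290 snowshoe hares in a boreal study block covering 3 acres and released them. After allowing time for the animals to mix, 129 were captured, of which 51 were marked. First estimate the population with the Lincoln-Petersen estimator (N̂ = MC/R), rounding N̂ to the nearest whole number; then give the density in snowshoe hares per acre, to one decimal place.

N̂ = 290·129/51 = 37410/51 ≈ 733.5 → 734
Density = N̂ / area = 734 / 3 ≈ 244.67 → 244.7 per acre

density ≈ 244.7 snowshoe hares per acre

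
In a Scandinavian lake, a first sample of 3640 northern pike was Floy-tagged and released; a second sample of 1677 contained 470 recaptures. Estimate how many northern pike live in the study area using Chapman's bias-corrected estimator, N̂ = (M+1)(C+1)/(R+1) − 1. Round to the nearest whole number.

N̂ = (3640+1)(1677+1)/(470+1) − 1 = 3641·1678/471 − 1
= 6109598/471 − 1 ≈ 12971.5 − 1 ≈ 12970.5 → 12971

N ≈ 12,971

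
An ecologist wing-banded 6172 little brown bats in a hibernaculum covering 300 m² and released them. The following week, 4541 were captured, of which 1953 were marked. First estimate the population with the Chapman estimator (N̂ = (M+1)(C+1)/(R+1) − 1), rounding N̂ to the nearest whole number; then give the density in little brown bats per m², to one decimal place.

N̂ = 6173·4542/1954 − 1 = 28037766/1954 − 1 ≈ 14347.9 → 14348
Density = N̂ / area = 14348 / 300 ≈ 47.83 → 47.8 per m²

density ≈ 47.8 little brown bats per m²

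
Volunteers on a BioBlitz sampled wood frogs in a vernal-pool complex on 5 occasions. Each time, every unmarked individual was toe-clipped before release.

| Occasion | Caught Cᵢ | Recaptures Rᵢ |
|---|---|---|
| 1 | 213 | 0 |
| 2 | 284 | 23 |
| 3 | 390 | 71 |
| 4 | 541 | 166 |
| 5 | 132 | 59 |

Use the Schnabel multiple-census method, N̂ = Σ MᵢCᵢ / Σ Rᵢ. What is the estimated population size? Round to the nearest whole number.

Marked at large before each occasion: Mᵢ = Σⱼ<ᵢ (Cⱼ − Rⱼ) → M1=0, M2=213, M3=474, M4=793, M5=1168
Σ MᵢCᵢ = 0·213 + 213·284 + 474·390 + 793·541 + 1168·132 = 0 + 60492 + 184860 + 429013 + 154176 = 828541
Σ Rᵢ = 0 + 23 + 71 + 166 + 59 = 319
N̂ = 828541 / 319 ≈ 2597.3 → 2597

N ≈ 2597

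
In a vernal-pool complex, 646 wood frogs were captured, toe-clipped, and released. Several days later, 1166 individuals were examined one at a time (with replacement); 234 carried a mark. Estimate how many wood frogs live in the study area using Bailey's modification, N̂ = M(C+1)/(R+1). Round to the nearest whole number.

N̂ = 646·(1166+1)/(234+1) = 646·1167/235 = 753882/235 ≈ 3208.0 → 3208

N ≈ 3208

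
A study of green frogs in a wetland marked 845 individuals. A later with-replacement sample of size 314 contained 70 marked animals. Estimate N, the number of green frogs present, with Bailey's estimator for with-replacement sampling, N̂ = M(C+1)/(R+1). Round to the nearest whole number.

N ≈ 3749

N̂ = 845·(314+1)/(70+1) = 845·315/71 = 266175/71 ≈ 3748.9 → 3749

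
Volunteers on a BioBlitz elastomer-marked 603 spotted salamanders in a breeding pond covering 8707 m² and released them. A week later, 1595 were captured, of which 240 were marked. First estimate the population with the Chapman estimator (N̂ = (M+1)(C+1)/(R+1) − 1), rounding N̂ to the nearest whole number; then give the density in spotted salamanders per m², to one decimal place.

density ≈ 0.5 spotted salamanders per m²

N̂ = 604·1596/241 − 1 = 963984/241 − 1 ≈ 3998.9 → 3999
Density = N̂ / area = 3999 / 8707 ≈ 0.46 → 0.5 per m²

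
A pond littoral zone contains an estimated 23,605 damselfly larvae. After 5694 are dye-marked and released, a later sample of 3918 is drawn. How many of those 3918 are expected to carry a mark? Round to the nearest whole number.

Expected recaptures E[R] = M·C / N.
E[R] = 5694 × 3918 / 23605 = 22309092 / 23605 ≈ 945.1 → 945

expected recaptures ≈ 945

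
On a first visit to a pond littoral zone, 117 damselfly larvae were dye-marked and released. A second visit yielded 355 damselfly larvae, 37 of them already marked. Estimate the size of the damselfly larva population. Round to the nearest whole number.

The marked fraction in the recapture sample should equal the marked fraction in the population: 37/355 = 117/N.
N = (117 × 355) / 37 = 41535 / 37 ≈ 1122.6 → 1123

N ≈ 1123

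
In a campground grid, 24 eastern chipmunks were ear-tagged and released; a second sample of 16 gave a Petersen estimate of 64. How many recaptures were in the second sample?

From N = M·C/R: R = M·C / N = 24·16 / 64 = 384 / 64 = 6.

R = 6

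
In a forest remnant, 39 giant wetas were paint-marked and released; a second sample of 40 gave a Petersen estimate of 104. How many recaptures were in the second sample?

From N = M·C/R: R = M·C / N = 39·40 / 104 = 1560 / 104 = 15.

R = 15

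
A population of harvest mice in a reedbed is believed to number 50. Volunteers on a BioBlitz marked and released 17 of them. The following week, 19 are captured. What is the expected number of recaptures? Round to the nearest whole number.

Expected recaptures E[R] = M·C / N.
E[R] = 17 × 19 / 50 = 323 / 50 ≈ 6.46 → 6

expected recaptures ≈ 6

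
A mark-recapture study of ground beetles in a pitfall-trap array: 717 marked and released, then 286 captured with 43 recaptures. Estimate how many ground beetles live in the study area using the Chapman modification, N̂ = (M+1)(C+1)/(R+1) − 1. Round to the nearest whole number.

N ≈ 4682

N̂ = (717+1)(286+1)/(43+1) − 1 = 718·287/44 − 1
= 206066/44 − 1 ≈ 4683.3 − 1 ≈ 4682.3 → 4682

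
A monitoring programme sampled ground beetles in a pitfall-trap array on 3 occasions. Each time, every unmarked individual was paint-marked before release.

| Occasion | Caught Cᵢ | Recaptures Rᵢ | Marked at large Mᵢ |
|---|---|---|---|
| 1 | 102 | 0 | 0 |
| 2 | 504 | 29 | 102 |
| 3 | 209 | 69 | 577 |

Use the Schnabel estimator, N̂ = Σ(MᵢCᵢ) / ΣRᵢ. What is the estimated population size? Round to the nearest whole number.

Σ MᵢCᵢ = 0·102 + 102·504 + 577·209 = 0 + 51408 + 120593 = 172001
Σ Rᵢ = 0 + 29 + 69 = 98
N̂ = 172001 / 98 ≈ 1755.1 → 1755

N ≈ 1755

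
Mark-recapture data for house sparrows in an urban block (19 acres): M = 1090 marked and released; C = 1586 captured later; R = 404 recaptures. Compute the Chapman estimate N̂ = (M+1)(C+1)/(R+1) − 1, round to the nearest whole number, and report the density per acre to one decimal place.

density ≈ 224.9 house sparrows per acre

N̂ = 1091·1587/405 − 1 = 1731417/405 − 1 ≈ 4274.1 → 4274
Density = N̂ / area = 4274 / 19 ≈ 224.947 → 224.9 per acre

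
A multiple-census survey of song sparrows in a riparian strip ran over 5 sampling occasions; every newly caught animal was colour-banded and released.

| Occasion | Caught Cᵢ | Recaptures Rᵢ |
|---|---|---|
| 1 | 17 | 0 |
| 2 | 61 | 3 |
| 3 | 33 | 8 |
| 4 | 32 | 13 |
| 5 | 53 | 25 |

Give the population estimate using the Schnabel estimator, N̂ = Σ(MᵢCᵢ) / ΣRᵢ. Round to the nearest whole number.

Marked at large before each occasion: Mᵢ = Σⱼ<ᵢ (Cⱼ − Rⱼ) → M1=0, M2=17, M3=75, M4=100, M5=119
Σ MᵢCᵢ = 0·17 + 17·61 + 75·33 + 100·32 + 119·53 = 0 + 1037 + 2475 + 3200 + 6307 = 13019
Σ Rᵢ = 0 + 3 + 8 + 13 + 25 = 49
N̂ = 13019 / 49 ≈ 265.7 → 266

N ≈ 266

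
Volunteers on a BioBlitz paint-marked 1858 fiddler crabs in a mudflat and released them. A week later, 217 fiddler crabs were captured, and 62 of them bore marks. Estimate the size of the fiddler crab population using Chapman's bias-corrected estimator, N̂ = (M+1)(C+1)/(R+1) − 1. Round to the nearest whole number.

N ≈ 6432

N̂ = (1858+1)(217+1)/(62+1) − 1 = 1859·218/63 − 1
= 405262/63 − 1 ≈ 6432.7 − 1 ≈ 6431.7 → 6432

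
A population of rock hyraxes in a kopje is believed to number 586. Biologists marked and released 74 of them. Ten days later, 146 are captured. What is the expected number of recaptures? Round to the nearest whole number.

The marked fraction of the population is 74/586, so in a sample of 146 expect C·(M/N) marked.
E[R] = 74 × 146 / 586 = 10804 / 586 ≈ 18.4 → 18

expected recaptures ≈ 18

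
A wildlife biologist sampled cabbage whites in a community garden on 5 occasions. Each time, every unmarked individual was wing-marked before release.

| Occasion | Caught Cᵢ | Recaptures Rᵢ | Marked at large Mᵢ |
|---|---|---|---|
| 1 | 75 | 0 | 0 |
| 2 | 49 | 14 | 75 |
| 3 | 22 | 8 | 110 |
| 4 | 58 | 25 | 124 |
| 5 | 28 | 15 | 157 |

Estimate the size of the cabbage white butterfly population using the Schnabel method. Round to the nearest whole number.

Σ MᵢCᵢ = 0·75 + 75·49 + 110·22 + 124·58 + 157·28 = 0 + 3675 + 2420 + 7192 + 4396 = 17683
Σ Rᵢ = 0 + 14 + 8 + 25 + 15 = 62
N̂ = 17683 / 62 ≈ 285.2 → 285

N ≈ 285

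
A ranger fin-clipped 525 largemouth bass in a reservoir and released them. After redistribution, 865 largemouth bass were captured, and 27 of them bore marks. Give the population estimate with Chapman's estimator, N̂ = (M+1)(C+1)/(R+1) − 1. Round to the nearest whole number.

N ≈ 16,267

N̂ = (525+1)(865+1)/(27+1) − 1 = 526·866/28 − 1
= 455516/28 − 1 ≈ 16268.4 − 1 ≈ 16267.4 → 16267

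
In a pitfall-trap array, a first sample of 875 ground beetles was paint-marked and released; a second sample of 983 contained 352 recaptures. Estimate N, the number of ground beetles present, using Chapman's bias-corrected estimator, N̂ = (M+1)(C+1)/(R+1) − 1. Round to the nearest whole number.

N̂ = (875+1)(983+1)/(352+1) − 1 = 876·984/353 − 1
= 861984/353 − 1 ≈ 2441.9 − 1 ≈ 2440.9 → 2441

N ≈ 2441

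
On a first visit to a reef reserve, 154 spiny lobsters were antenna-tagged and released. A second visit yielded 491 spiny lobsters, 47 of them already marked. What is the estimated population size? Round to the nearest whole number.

N = (154 × 491) / 47 = 75614 / 47 ≈ 1608.8 → 1609

N ≈ 1609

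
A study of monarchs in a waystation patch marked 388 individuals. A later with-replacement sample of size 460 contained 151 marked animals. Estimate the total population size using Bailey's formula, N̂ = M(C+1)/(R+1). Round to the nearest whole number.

N̂ = 388·(460+1)/(151+1) = 388·461/152 = 178868/152 ≈ 1176.8 → 1177

N ≈ 1177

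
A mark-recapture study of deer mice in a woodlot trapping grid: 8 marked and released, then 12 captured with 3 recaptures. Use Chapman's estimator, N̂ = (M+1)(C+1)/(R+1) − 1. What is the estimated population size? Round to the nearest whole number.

N̂ = (8+1)(12+1)/(3+1) − 1 = 9·13/4 − 1
= 117/4 − 1 ≈ 29.2 − 1 ≈ 28.2 → 28

N ≈ 28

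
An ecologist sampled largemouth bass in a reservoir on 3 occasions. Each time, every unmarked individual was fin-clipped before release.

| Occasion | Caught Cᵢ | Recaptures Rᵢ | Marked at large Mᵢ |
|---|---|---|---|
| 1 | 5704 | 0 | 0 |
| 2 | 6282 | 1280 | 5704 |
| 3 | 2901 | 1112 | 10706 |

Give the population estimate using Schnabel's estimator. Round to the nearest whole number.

Σ MᵢCᵢ = 0·5704 + 5704·6282 + 10706·2901 = 0 + 35832528 + 31058106 = 66890634
Σ Rᵢ = 0 + 1280 + 1112 = 2392
N̂ = 66890634 / 2392 ≈ 27964.3 → 27964

N ≈ 27,964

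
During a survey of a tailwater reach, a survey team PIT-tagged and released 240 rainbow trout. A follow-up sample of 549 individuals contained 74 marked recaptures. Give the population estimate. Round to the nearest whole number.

The marked fraction in the recapture sample should equal the marked fraction in the population: 74/549 = 240/N.
N = (240 × 549) / 74 = 131760 / 74 ≈ 1780.5 → 1781

N ≈ 1781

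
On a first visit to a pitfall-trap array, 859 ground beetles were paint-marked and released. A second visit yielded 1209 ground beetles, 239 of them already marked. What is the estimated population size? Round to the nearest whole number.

N ≈ 4345

N = (859 × 1209) / 239 = 1038531 / 239 ≈ 4345.3 → 4345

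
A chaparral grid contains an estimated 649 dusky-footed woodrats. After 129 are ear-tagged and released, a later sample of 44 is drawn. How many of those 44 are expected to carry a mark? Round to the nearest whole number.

The marked fraction of the population is 129/649, so in a sample of 44 expect C·(M/N) marked.
E[R] = 129 × 44 / 649 = 5676 / 649 ≈ 8.7 → 9

expected recaptures ≈ 9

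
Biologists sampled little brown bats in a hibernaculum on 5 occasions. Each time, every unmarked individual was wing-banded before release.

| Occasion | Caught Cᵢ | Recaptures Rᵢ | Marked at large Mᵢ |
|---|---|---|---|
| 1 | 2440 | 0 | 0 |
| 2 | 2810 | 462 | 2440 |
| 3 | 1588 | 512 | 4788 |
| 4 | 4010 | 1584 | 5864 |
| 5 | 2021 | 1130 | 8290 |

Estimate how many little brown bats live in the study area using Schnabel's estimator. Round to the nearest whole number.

N ≈ 14,840

Σ MᵢCᵢ = 0·2440 + 2440·2810 + 4788·1588 + 5864·4010 + 8290·2021 = 0 + 6856400 + 7603344 + 23514640 + 16754090 = 54728474
Σ Rᵢ = 0 + 462 + 512 + 1584 + 1130 = 3688
N̂ = 54728474 / 3688 ≈ 14839.6 → 14840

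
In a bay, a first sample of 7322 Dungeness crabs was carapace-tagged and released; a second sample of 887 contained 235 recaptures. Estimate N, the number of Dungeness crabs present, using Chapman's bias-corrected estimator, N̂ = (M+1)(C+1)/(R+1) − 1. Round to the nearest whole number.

N̂ = (7322+1)(887+1)/(235+1) − 1 = 7323·888/236 − 1
= 6502824/236 − 1 ≈ 27554.3 − 1 ≈ 27553.3 → 27553

N ≈ 27,553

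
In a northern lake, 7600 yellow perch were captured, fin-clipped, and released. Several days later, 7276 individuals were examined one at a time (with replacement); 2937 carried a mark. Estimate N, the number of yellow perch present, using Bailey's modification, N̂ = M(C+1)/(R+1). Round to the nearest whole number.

N̂ = 7600·(7276+1)/(2937+1) = 7600·7277/2938 = 55305200/2938 ≈ 18824.1 → 18824

N ≈ 18,824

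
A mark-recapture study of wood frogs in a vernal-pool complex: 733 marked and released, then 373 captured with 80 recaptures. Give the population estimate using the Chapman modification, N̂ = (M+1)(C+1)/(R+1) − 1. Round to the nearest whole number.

N̂ = (733+1)(373+1)/(80+1) − 1 = 734·374/81 − 1
= 274516/81 − 1 ≈ 3389.1 − 1 ≈ 3388.1 → 3388

N ≈ 3388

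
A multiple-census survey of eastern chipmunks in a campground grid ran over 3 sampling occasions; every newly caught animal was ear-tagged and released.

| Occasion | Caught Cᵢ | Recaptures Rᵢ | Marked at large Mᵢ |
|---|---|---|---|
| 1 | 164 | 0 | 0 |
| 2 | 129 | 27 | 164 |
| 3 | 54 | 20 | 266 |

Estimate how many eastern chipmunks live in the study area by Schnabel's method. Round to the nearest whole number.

Σ MᵢCᵢ = 0·164 + 164·129 + 266·54 = 0 + 21156 + 14364 = 35520
Σ Rᵢ = 0 + 27 + 20 = 47
N̂ = 35520 / 47 ≈ 755.7 → 756

N ≈ 756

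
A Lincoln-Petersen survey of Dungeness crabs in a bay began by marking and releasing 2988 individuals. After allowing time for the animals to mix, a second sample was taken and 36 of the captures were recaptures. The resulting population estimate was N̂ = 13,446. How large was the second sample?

From N = M·C/R: C = N·R / M = 13446·36 / 2988 = 484056 / 2988 = 162.

C = 162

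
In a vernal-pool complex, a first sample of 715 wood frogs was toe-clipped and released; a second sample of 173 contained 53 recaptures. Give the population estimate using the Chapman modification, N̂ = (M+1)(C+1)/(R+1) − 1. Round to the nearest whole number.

N̂ = (715+1)(173+1)/(53+1) − 1 = 716·174/54 − 1
= 124584/54 − 1 ≈ 2307.1 − 1 ≈ 2306.1 → 2306

N ≈ 2306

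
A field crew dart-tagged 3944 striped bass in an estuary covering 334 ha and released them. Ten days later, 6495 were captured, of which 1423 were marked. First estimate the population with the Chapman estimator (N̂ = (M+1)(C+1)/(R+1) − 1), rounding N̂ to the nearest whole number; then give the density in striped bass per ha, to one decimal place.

density ≈ 53.9 striped bass per ha

N̂ = 3945·6496/1424 − 1 = 25626720/1424 − 1 ≈ 17995.3 → 17995
Density = N̂ / area = 17995 / 334 ≈ 53.88 → 53.9 per ha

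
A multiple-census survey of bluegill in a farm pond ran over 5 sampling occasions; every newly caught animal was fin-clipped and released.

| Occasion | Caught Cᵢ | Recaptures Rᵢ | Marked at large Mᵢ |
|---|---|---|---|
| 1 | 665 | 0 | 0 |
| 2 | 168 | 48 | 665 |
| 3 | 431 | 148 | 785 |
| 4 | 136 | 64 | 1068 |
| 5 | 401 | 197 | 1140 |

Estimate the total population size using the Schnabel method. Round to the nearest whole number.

N ≈ 2303

Σ MᵢCᵢ = 0·665 + 665·168 + 785·431 + 1068·136 + 1140·401 = 0 + 111720 + 338335 + 145248 + 457140 = 1052443
Σ Rᵢ = 0 + 48 + 148 + 64 + 197 = 457
N̂ = 1052443 / 457 ≈ 2302.9 → 2303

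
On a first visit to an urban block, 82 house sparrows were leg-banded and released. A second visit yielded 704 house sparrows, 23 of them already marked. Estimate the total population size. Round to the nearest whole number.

Lincoln-Petersen assumes M/N = R/C, so N = M·C / R.
N = (82 × 704) / 23 = 57728 / 23 ≈ 2509.9 → 2510

N ≈ 2510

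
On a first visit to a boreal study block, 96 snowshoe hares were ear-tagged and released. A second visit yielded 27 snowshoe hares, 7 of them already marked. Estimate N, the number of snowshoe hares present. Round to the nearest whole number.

N = (96 × 27) / 7 = 2592 / 7 ≈ 370.3 → 370

N ≈ 370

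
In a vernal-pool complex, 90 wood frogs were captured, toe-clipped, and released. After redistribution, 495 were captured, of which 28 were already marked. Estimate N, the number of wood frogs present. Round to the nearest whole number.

If marked individuals mix randomly, R/C ≈ M/N, giving N ≈ M·C/R.
N = (90 × 495) / 28 = 44550 / 28 ≈ 1591.1 → 1591

N ≈ 1591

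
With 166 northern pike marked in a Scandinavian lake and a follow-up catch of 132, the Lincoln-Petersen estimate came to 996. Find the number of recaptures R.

From N = M·C/R: R = M·C / N = 166·132 / 996 = 21912 / 996 = 22.

R = 22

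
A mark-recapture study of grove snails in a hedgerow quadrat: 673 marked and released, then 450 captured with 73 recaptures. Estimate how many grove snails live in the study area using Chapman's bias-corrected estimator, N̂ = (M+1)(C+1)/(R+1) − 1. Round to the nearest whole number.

N ≈ 4107

N̂ = (673+1)(450+1)/(73+1) − 1 = 674·451/74 − 1
= 303974/74 − 1 ≈ 4107.8 − 1 ≈ 4106.8 → 4107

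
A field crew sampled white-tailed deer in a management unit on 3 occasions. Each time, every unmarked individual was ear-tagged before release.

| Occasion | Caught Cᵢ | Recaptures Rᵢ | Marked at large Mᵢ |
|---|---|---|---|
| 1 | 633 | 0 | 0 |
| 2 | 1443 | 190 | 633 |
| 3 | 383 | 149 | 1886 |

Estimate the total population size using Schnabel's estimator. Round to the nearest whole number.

Σ MᵢCᵢ = 0·633 + 633·1443 + 1886·383 = 0 + 913419 + 722338 = 1635757
Σ Rᵢ = 0 + 190 + 149 = 339
N̂ = 1635757 / 339 ≈ 4825.2 → 4825

N ≈ 4825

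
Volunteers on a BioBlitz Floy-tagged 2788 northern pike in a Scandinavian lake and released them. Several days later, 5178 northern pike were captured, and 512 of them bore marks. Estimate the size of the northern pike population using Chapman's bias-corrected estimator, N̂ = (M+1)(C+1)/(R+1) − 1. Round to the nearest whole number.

N̂ = (2788+1)(5178+1)/(512+1) − 1 = 2789·5179/513 − 1
= 14444231/513 − 1 ≈ 28156.4 − 1 ≈ 28155.4 → 28155

N ≈ 28,155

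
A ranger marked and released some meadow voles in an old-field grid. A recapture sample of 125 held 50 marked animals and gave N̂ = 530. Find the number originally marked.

M = 212

From N = M·C/R: M = N·R / C = 530·50 / 125 = 26500 / 125 = 212.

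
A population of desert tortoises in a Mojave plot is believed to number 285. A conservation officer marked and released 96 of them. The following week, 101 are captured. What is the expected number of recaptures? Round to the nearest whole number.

Expected recaptures E[R] = M·C / N.
E[R] = 96 × 101 / 285 = 9696 / 285 ≈ 34.0 → 34

expected recaptures ≈ 34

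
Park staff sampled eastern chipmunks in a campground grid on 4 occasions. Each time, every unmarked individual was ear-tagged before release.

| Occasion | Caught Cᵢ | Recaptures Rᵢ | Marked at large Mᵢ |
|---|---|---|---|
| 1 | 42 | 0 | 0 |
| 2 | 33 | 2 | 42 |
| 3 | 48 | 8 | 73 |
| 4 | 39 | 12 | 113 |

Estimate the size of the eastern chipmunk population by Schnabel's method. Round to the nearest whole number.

N ≈ 423

Σ MᵢCᵢ = 0·42 + 42·33 + 73·48 + 113·39 = 0 + 1386 + 3504 + 4407 = 9297
Σ Rᵢ = 0 + 2 + 8 + 12 = 22
N̂ = 9297 / 22 ≈ 422.6 → 423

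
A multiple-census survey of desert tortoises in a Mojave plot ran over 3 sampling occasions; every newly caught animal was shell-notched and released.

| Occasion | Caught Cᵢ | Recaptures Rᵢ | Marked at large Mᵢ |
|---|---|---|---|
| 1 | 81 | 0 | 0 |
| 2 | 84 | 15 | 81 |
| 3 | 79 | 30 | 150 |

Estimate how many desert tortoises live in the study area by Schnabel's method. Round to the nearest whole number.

Σ MᵢCᵢ = 0·81 + 81·84 + 150·79 = 0 + 6804 + 11850 = 18654
Σ Rᵢ = 0 + 15 + 30 = 45
N̂ = 18654 / 45 ≈ 414.5 → 415

N ≈ 415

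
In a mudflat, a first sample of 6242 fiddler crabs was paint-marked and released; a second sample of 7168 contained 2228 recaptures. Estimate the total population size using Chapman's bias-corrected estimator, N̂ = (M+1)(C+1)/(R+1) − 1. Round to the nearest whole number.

N̂ = (6242+1)(7168+1)/(2228+1) − 1 = 6243·7169/2229 − 1
= 44756067/2229 − 1 ≈ 20079.0 − 1 ≈ 20078.0 → 20078

N ≈ 20,078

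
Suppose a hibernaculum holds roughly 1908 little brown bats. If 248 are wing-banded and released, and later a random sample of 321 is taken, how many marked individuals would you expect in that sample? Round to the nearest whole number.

Expected recaptures E[R] = M·C / N.
E[R] = 248 × 321 / 1908 = 79608 / 1908 ≈ 41.7 → 42

expected recaptures ≈ 42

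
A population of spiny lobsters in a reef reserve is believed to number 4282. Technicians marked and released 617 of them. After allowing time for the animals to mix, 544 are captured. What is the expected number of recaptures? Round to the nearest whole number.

Expected recaptures E[R] = M·C / N.
E[R] = 617 × 544 / 4282 = 335648 / 4282 ≈ 78.4 → 78

expected recaptures ≈ 78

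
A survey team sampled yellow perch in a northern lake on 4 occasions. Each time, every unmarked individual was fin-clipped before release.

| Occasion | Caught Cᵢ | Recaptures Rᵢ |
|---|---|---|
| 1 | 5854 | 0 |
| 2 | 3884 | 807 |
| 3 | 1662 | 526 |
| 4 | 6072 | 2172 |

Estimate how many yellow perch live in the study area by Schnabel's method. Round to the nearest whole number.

Marked at large before each occasion: Mᵢ = Σⱼ<ᵢ (Cⱼ − Rⱼ) → M1=0, M2=5854, M3=8931, M4=10067
Σ MᵢCᵢ = 0·5854 + 5854·3884 + 8931·1662 + 10067·6072 = 0 + 22736936 + 14843322 + 61126824 = 98707082
Σ Rᵢ = 0 + 807 + 526 + 2172 = 3505
N̂ = 98707082 / 3505 ≈ 28161.8 → 28162

N ≈ 28,162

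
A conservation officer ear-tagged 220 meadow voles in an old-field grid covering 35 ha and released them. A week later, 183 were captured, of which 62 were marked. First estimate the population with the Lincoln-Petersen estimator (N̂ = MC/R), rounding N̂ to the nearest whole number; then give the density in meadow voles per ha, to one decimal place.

density ≈ 18.5 meadow voles per ha

N̂ = 220·183/62 = 40260/62 ≈ 649.4 → 649
Density = N̂ / area = 649 / 35 ≈ 18.54 → 18.5 per ha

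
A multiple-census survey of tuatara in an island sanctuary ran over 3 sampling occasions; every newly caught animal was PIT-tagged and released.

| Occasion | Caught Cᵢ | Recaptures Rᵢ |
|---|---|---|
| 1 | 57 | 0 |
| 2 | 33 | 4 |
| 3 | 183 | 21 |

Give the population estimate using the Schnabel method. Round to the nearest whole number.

N ≈ 705

Marked at large before each occasion: Mᵢ = Σⱼ<ᵢ (Cⱼ − Rⱼ) → M1=0, M2=57, M3=86
Σ MᵢCᵢ = 0·57 + 57·33 + 86·183 = 0 + 1881 + 15738 = 17619
Σ Rᵢ = 0 + 4 + 21 = 25
N̂ = 17619 / 25 ≈ 704.8 → 705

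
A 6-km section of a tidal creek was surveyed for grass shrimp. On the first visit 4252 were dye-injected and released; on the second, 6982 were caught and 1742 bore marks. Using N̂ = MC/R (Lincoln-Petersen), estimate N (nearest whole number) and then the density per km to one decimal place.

N̂ = 4252·6982/1742 = 29687464/1742 ≈ 17042.2 → 17042
Density = N̂ / area = 17042 / 6 ≈ 2840.33 → 2840.3 per km

density ≈ 2840.3 grass shrimp per km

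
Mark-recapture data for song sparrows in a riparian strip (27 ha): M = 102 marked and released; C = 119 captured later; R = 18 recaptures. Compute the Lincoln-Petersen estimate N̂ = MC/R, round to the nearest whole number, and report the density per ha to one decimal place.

density ≈ 25.0 song sparrows per ha

N̂ = 102·119/18 = 12138/18 ≈ 674.3 → 674
Density = N̂ / area = 674 / 27 ≈ 24.96 → 25.0 per ha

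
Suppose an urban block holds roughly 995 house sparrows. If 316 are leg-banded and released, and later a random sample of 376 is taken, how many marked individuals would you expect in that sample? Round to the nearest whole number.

expected recaptures ≈ 119

Expected recaptures E[R] = M·C / N.
E[R] = 316 × 376 / 995 = 118816 / 995 ≈ 119.4 → 119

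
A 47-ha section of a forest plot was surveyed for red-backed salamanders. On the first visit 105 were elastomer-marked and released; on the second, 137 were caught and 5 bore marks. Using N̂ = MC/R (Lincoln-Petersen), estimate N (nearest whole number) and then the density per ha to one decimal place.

N̂ = 105·137/5 = 14385/5 = 2877
Density = N̂ / area = 2877 / 47 ≈ 61.21 → 61.2 per ha

density ≈ 61.2 red-backed salamanders per ha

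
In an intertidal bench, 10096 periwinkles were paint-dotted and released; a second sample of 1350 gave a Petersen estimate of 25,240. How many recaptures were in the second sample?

From N = M·C/R: R = M·C / N = 10096·1350 / 25240 = 13629600 / 25240 = 540.

R = 540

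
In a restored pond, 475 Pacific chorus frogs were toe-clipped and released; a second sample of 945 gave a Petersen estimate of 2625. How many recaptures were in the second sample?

R = 171

From N = M·C/R: R = M·C / N = 475·945 / 2625 = 448875 / 2625 = 171.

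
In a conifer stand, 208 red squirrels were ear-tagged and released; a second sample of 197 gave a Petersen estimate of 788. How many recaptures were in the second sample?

From N = M·C/R: R = M·C / N = 208·197 / 788 = 40976 / 788 = 52.

R = 52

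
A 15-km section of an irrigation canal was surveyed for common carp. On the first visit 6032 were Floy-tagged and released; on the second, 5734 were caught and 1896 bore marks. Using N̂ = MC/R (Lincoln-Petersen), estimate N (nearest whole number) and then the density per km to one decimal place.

N̂ = 6032·5734/1896 = 34587488/1896 ≈ 18242.3 → 18242
Density = N̂ / area = 18242 / 15 ≈ 1216.13 → 1216.1 per km

density ≈ 1216.1 common carp per km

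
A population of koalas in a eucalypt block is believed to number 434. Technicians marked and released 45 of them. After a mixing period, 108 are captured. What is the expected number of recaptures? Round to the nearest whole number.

expected recaptures ≈ 11

Expected recaptures E[R] = M·C / N.
E[R] = 45 × 108 / 434 = 4860 / 434 ≈ 11.2 → 11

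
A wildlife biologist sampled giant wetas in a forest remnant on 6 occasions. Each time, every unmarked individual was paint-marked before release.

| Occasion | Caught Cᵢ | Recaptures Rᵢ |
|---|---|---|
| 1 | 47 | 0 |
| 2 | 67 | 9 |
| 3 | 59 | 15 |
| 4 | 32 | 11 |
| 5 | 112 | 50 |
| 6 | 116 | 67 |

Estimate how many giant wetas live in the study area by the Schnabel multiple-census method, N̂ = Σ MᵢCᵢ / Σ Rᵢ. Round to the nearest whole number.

N ≈ 395

Marked at large before each occasion: Mᵢ = Σⱼ<ᵢ (Cⱼ − Rⱼ) → M1=0, M2=47, M3=105, M4=149, M5=170, M6=232
Σ MᵢCᵢ = 0·47 + 47·67 + 105·59 + 149·32 + 170·112 + 232·116 = 0 + 3149 + 6195 + 4768 + 19040 + 26912 = 60064
Σ Rᵢ = 0 + 9 + 15 + 11 + 50 + 67 = 152
N̂ = 60064 / 152 ≈ 395.2 → 395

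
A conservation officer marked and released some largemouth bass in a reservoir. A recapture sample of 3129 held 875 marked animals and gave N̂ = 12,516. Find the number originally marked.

M = 3500

From N = M·C/R: M = N·R / C = 12516·875 / 3129 = 10951500 / 3129 = 3500.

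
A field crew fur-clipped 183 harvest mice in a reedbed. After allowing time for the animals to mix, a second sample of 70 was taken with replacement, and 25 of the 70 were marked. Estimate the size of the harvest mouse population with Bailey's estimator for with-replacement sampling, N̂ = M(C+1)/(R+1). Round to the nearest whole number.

N̂ = 183·(70+1)/(25+1) = 183·71/26 = 12993/26 ≈ 499.7 → 500

N ≈ 500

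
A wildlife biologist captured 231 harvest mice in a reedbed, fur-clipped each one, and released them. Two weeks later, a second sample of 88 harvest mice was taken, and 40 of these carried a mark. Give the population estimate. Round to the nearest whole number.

N ≈ 508

The marked fraction in the recapture sample should equal the marked fraction in the population: 40/88 = 231/N.
N = (231 × 88) / 40 = 20328 / 40 ≈ 508.2 → 508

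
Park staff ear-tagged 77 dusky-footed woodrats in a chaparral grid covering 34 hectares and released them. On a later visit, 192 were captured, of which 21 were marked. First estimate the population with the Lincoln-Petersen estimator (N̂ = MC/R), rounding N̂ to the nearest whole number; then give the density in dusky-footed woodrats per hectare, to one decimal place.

N̂ = 77·192/21 = 14784/21 = 704
Density = N̂ / area = 704 / 34 ≈ 20.71 → 20.7 per hectare

density ≈ 20.7 dusky-footed woodrats per hectare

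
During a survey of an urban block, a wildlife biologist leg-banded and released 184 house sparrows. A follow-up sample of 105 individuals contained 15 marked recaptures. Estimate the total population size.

If marked individuals mix randomly, R/C ≈ M/N, giving N ≈ M·C/R.
N = (184 × 105) / 15 = 19320 / 15 = 1288

N = 1288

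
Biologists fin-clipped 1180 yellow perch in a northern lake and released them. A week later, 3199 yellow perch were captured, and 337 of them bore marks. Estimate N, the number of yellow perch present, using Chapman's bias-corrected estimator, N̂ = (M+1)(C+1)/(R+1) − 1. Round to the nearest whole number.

N̂ = (1180+1)(3199+1)/(337+1) − 1 = 1181·3200/338 − 1
= 3779200/338 − 1 ≈ 11181.1 − 1 ≈ 11180.1 → 11180

N ≈ 11,180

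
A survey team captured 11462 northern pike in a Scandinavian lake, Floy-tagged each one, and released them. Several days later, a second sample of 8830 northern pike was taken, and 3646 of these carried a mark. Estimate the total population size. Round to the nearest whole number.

The marked fraction in the recapture sample should equal the marked fraction in the population: 3646/8830 = 11462/N.
N = (11462 × 8830) / 3646 = 101209460 / 3646 ≈ 27759.0 → 27759

N ≈ 27,759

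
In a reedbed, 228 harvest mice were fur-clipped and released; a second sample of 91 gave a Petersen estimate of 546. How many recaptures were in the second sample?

From N = M·C/R: R = M·C / N = 228·91 / 546 = 20748 / 546 = 38.

R = 38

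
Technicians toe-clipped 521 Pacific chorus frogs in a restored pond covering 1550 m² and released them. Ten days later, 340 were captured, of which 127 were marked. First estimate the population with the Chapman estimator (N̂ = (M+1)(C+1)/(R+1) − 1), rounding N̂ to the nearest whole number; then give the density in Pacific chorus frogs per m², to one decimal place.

density ≈ 0.9 Pacific chorus frogs per m²

N̂ = 522·341/128 − 1 = 178002/128 − 1 ≈ 1389.6 → 1390
Density = N̂ / area = 1390 / 1550 ≈ 0.90 → 0.9 per m²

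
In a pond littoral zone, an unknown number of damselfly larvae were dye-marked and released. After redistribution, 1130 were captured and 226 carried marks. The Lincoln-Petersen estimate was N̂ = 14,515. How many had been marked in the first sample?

M = 2903

From N = M·C/R: M = N·R / C = 14515·226 / 1130 = 3280390 / 1130 = 2903.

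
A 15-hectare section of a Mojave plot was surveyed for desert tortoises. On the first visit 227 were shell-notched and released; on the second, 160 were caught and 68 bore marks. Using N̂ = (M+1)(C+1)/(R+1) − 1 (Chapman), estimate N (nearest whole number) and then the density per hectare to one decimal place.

density ≈ 35.4 desert tortoises per hectare

N̂ = 228·161/69 − 1 = 36708/69 − 1 = 531
Density = N̂ / area = 531 / 15 ≈ 35.40 → 35.4 per hectare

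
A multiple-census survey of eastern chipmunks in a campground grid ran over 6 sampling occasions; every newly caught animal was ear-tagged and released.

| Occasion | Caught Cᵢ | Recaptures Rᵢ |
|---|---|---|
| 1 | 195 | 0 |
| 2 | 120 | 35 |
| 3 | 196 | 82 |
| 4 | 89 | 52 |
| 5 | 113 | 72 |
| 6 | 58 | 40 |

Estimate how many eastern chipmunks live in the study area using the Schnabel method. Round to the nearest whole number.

Marked at large before each occasion: Mᵢ = Σⱼ<ᵢ (Cⱼ − Rⱼ) → M1=0, M2=195, M3=280, M4=394, M5=431, M6=472
Σ MᵢCᵢ = 0·195 + 195·120 + 280·196 + 394·89 + 431·113 + 472·58 = 0 + 23400 + 54880 + 35066 + 48703 + 27376 = 189425
Σ Rᵢ = 0 + 35 + 82 + 52 + 72 + 40 = 281
N̂ = 189425 / 281 ≈ 674.1 → 674

N ≈ 674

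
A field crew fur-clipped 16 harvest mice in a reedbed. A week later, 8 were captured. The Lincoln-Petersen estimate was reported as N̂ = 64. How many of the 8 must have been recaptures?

R = 2

From N = M·C/R: R = M·C / N = 16·8 / 64 = 128 / 64 = 2.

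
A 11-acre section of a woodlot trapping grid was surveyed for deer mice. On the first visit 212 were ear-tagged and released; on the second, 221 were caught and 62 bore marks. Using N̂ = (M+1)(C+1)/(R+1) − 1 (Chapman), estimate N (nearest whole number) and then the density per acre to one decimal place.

density ≈ 68.2 deer mice per acre

N̂ = 213·222/63 − 1 = 47286/63 − 1 ≈ 749.6 → 750
Density = N̂ / area = 750 / 11 ≈ 68.18 → 68.2 per acre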